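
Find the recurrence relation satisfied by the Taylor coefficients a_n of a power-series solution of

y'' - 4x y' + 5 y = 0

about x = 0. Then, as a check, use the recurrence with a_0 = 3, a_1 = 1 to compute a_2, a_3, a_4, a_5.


Substitute y = sum_n a_n x^n.
y''(x) has coefficient (n+2)(n+1) a_{n+2} at x^n;
-4 x y'(x) has coefficient -4 n a_n at x^n (shift);
5 y(x) has coefficient 5 a_n at x^n.
Matching x^n: (n+2)(n+1) a_{n+2} + (-4n + 5) a_n = 0.
Thus a_{n+2} = (4n - 5) / ((n+1)(n+2)) * a_n.

Check with a_0 = 3, a_1 = 1 (apply the recurrence for n = 0, 1, 2, 3): a_0 = 3, a_1 = 1, a_2 = -15/2, a_3 = -1/6, a_4 = -15/8, a_5 = -7/120.

a_(n+2) = (4n - 5) / ((n+1)(n+2)) * a_n; check: a_0 = 3, a_1 = 1, a_2 = -15/2, a_3 = -1/6, a_4 = -15/8, a_5 = -7/120


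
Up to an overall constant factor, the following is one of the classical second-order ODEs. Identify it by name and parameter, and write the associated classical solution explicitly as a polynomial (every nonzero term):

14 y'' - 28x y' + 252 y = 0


All three coefficients share the factor 14; dividing through by 14 gives  y'' - 2x y' + 18 y = 0.
This matches the Hermite equation y'' - 2x y' + 2n y = 0 with 2n = 18, so n = 9; the polynomial solution is H_9(x).
With y = sum_k a_k x^k, matching x^k gives (k+2)(k+1) a_{k+2} = 2(k - n) a_k = 2(k - 9) a_k. The right side vanishes at k = 9, so the series with the parity of 9 terminates at degree 9.
Standard normalization: leading coefficient of H_n is 2^n, so a_9 = 2^9 = 512. Work downward with a_k = (k+1)(k+2) a_{k+2} / (2(k - n)):
  a_7 = (8)(9)(512) / (2(7 - 9)) = 36864/(-4) = -9216
  a_5 = (6)(7)(-9216) / (2(5 - 9)) = -387072/(-8) = 48384
  a_3 = (4)(5)(48384) / (2(3 - 9)) = 967680/(-12) = -80640
  a_1 = (2)(3)(-80640) / (2(1 - 9)) = -483840/(-16) = 30240
Hence H_9(x) = 512 x^9 - 9216 x^7 + 48384 x^5 - 80640 x^3 + 30240 x.

H_9(x); series = 512 x^9 - 9216 x^7 + 48384 x^5 - 80640 x^3 + 30240 x


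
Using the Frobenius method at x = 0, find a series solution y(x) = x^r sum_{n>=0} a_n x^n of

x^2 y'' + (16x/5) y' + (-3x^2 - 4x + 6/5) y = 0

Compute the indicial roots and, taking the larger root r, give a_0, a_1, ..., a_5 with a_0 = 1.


Write in Frobenius form y'' + (p(x)/x) y' + (q(x)/x^2) y = 0:
  p(x) = 16/5,  q(x) = -3x^2 - 4x + 6/5.
Indicial equation: r(r-1) + (16/5) r + (6/5) = 0 -> roots r_1 = -1, r_2 = -6/5.
Take r = r_1 = -1. Let y(x) = x^r sum_{n>=0} a_n x^n with a_0 = 1.
Substitute y = x^r sum a_n x^n and match x^{r+n}. The recurrence is
  D(n) a_n - 4 a_{n-1} - 3 a_{n-2} = 0,  where D(n) = (r+n)(r+n-1) + (16/5)(r+n) + (6/5).
  a_n = [4 a_{n-1} + 3 a_{n-2}] / D(n).
Since the indicial polynomial factors as (r - r_1)(r - r_2), D(n) = (r_1 + n - r_1)(r_1 + n - r_2) = n(n + 1/5).
Evaluating step by step (a_0 = 1):
  n = 1: D(1) = 1(1 + 1/5) = 6/5; numerator = 4(1) = 4; a_1 = (4)/(6/5) = 10/3
  n = 2: D(2) = 2(2 + 1/5) = 22/5; numerator = 4(10/3) + 3(1) = 49/3; a_2 = (49/3)/(22/5) = 245/66
  n = 3: D(3) = 3(3 + 1/5) = 48/5; numerator = 4(245/66) + 3(10/3) = 820/33; a_3 = (820/33)/(48/5) = 1025/396
  n = 4: D(4) = 4(4 + 1/5) = 84/5; numerator = 4(1025/396) + 3(245/66) = 4255/198; a_4 = (4255/198)/(84/5) = 21275/16632
  n = 5: D(5) = 5(5 + 1/5) = 26; numerator = 4(21275/16632) + 3(1025/396) = 107125/8316; a_5 = (107125/8316)/(26) = 107125/216216

r = -1; a_0 = 1; a_1 = 10/3; a_2 = 245/66; a_3 = 1025/396; a_4 = 21275/16632; a_5 = 107125/216216


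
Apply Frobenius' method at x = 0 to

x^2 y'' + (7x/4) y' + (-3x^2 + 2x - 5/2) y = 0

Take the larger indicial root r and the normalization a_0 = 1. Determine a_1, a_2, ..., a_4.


Write in Frobenius form y'' + (p(x)/x) y' + (q(x)/x^2) y = 0:
  p(x) = 7/4,  q(x) = -3x^2 + 2x - 5/2.
Indicial equation: r(r-1) + (7/4) r + (-5/2) = 0 -> roots r_1 = 5/4, r_2 = -2.
Take r = r_1 = 5/4. Let y(x) = x^r sum_{n>=0} a_n x^n with a_0 = 1.
Substitute y = x^r sum a_n x^n and match x^{r+n}. The recurrence is
  D(n) a_n + 2 a_{n-1} - 3 a_{n-2} = 0,  where D(n) = (r+n)(r+n-1) + (7/4)(r+n) + (-5/2).
  a_n = [-2 a_{n-1} + 3 a_{n-2}] / D(n).
Since the indicial polynomial factors as (r - r_1)(r - r_2), D(n) = (r_1 + n - r_1)(r_1 + n - r_2) = n(n + 13/4).
Evaluating step by step (a_0 = 1):
  n = 1: D(1) = 1(1 + 13/4) = 17/4; numerator = -2(1) = -2; a_1 = (-2)/(17/4) = -8/17
  n = 2: D(2) = 2(2 + 13/4) = 21/2; numerator = -2(-8/17) + 3(1) = 67/17; a_2 = (67/17)/(21/2) = 134/357
  n = 3: D(3) = 3(3 + 13/4) = 75/4; numerator = -2(134/357) + 3(-8/17) = -772/357; a_3 = (-772/357)/(75/4) = -3088/26775
  n = 4: D(4) = 4(4 + 13/4) = 29; numerator = -2(-3088/26775) + 3(134/357) = 36326/26775; a_4 = (36326/26775)/(29) = 36326/776475

r = 5/4; a_0 = 1; a_1 = -8/17; a_2 = 134/357; a_3 = -3088/26775; a_4 = 36326/776475


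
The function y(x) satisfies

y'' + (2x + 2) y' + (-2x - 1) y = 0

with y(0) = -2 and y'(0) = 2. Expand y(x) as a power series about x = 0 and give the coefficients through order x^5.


Ansatz: y(x) = sum_{n>=0} a_n x^n, so y'(x) = sum_{n>=1} n a_n x^(n-1) and y''(x) = sum_{n>=2} n(n-1) a_n x^(n-2).
Substitute into P(x) y'' + Q(x) y' + R(x) y = 0 with P(x) = 1, Q(x) = 2x + 2, R(x) = -2x - 1, and match powers of x.
Initial conditions: a_0 = -2, a_1 = 2.
Setting the coefficient of each power of x to zero and solving order by order (substituting the coefficients already found):
  x^0: 2 a_2 + 2 a_1 - a_0 = 0  ->  2 a_2 = -2 a_1 + a_0 = -6  ->  a_2 = -3
  x^1: 6 a_3 + 4 a_2 + a_1 - 2 a_0 = 0  ->  6 a_3 = -4 a_2 - a_1 + 2 a_0 = 6  ->  a_3 = 1
  x^2: 12 a_4 + 6 a_3 + 3 a_2 - 2 a_1 = 0  ->  12 a_4 = -6 a_3 - 3 a_2 + 2 a_1 = 7  ->  a_4 = 7/12
  x^3: 20 a_5 + 8 a_4 + 5 a_3 - 2 a_2 = 0  ->  20 a_5 = -8 a_4 - 5 a_3 + 2 a_2 = -47/3  ->  a_5 = -47/60
Truncated series: y(x) = -2 + 2 x - 3 x^2 + x^3 + (7/12) x^4 - (47/60) x^5 + O(x^6).

a_0 = -2; a_1 = 2; a_2 = -3; a_3 = 1; a_4 = 7/12; a_5 = -47/60


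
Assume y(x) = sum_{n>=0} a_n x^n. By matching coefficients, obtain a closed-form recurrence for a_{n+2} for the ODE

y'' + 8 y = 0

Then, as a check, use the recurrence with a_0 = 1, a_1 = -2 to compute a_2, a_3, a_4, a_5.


Substitute y = sum_n a_n x^n into y'' + (const) y = 0.
y''(x) = sum_{n>=0} (n+2)(n+1) a_{n+2} x^n.
The ODE becomes sum_n [(n+2)(n+1) a_{n+2} + 8 a_n] x^n = 0.
Setting each coefficient to zero gives the recurrence:
  (n+2)(n+1) a_{n+2} + 8 a_n = 0,
  a_{n+2} = -8 / ((n+1)(n+2)) a_n.

Check with a_0 = 1, a_1 = -2 (apply the recurrence for n = 0, 1, 2, 3): a_0 = 1, a_1 = -2, a_2 = -4, a_3 = 8/3, a_4 = 8/3, a_5 = -16/15.

a_{n+2} = -8/((n+1)(n+2)) * a_n; check: a_0 = 1, a_1 = -2, a_2 = -4, a_3 = 8/3, a_4 = 8/3, a_5 = -16/15


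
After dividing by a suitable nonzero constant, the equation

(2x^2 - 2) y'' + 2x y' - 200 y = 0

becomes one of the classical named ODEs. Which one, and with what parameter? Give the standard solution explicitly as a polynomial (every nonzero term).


All three coefficients share the factor -2; dividing through by -2 gives  (1 - x^2) y'' - x y' + 100 y = 0.
This matches the Chebyshev equation (1 - x^2) y'' - x y' + n^2 y = 0 (note the -x y' term, not -2x y') with n^2 = 100, so n = 10; the polynomial solution is T_10(x).
With y = sum_k a_k x^k, matching x^k gives (k+2)(k+1) a_{k+2} = (k^2 - n^2) a_k = (k - 10)(k + 10) a_k. The right side vanishes at k = 10, so the series with the parity of 10 terminates at degree 10.
Standard normalization: leading coefficient of T_n is 2^(n-1), so a_10 = 2^9 = 512. Work downward with a_k = (k+1)(k+2) a_{k+2} / ((k - 10)(k + 10)):
  a_8 = (9)(10)(512) / ((8 - 10)(8 + 10)) = 46080/(-36) = -1280
  a_6 = (7)(8)(-1280) / ((6 - 10)(6 + 10)) = -71680/(-64) = 1120
  a_4 = (5)(6)(1120) / ((4 - 10)(4 + 10)) = 33600/(-84) = -400
  a_2 = (3)(4)(-400) / ((2 - 10)(2 + 10)) = -4800/(-96) = 50
  a_0 = (1)(2)(50) / ((0 - 10)(0 + 10)) = 100/(-100) = -1
Hence T_10(x) = 512 x^10 - 1280 x^8 + 1120 x^6 - 400 x^4 + 50 x^2 - 1.

T_10(x); series = 512 x^10 - 1280 x^8 + 1120 x^6 - 400 x^4 + 50 x^2 - 1


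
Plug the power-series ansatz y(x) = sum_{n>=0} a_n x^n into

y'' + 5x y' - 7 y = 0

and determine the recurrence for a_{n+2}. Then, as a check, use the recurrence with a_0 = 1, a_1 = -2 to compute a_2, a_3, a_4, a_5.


Substitute y = sum_n a_n x^n.
y''(x) has coefficient (n+2)(n+1) a_{n+2} at x^n;
5 x y'(x) has coefficient 5 n a_n at x^n (shift);
-7 y(x) has coefficient -7 a_n at x^n.
Matching x^n: (n+2)(n+1) a_{n+2} + (5n - 7) a_n = 0.
Thus a_{n+2} = (-5n + 7) / ((n+1)(n+2)) * a_n.

Check with a_0 = 1, a_1 = -2 (apply the recurrence for n = 0, 1, 2, 3): a_0 = 1, a_1 = -2, a_2 = 7/2, a_3 = -2/3, a_4 = -7/8, a_5 = 4/15.

a_(n+2) = (-5n + 7) / ((n+1)(n+2)) * a_n; check: a_0 = 1, a_1 = -2, a_2 = 7/2, a_3 = -2/3, a_4 = -7/8, a_5 = 4/15


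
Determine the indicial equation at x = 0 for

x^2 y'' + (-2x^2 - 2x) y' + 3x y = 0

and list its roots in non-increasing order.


Divide by x^2 to reach normal form y'' + P_1(x) y' + P_2(x) y = 0 with P_1(x) = -2 - 2/x and P_2(x) = 3/x.
x = 0 is a singular point because the y'-coefficient -2 - 2/x has a pole at x = 0 and the y-coefficient 3/x has a pole at x = 0.
It is a regular singular point because x P_1(x) = p(x) = -2x - 2 and x^2 P_2(x) = q(x) = 3x are polynomials, hence analytic at x = 0.
p(0) = -2,  q(0) = 0.
Indicial equation: r(r-1) + p(0) r + q(0) = 0, i.e. r^2 + (p(0) - 1) r + q(0) = 0, i.e. r^2 - 3 r = 0.
Discriminant: (-3)^2 - 4(0) = 9, so r = (3 ± 3)/2.
Solving: r_1 = 3, r_2 = 0.

indicial: r^2 - 3 r = 0; roots r_1 = 3, r_2 = 0


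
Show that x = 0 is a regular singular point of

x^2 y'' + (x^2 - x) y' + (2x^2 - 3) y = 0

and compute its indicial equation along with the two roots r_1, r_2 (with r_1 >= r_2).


Divide by x^2 to reach normal form y'' + P_1(x) y' + P_2(x) y = 0 with P_1(x) = 1 - 1/x and P_2(x) = 2 - 3/x^2.
x = 0 is a singular point because the y'-coefficient 1 - 1/x has a pole at x = 0 and the y-coefficient 2 - 3/x^2 has a pole at x = 0.
It is a regular singular point because x P_1(x) = p(x) = x - 1 and x^2 P_2(x) = q(x) = 2x^2 - 3 are polynomials, hence analytic at x = 0.
p(0) = -1,  q(0) = -3.
Indicial equation: r(r-1) + p(0) r + q(0) = 0, i.e. r^2 + (p(0) - 1) r + q(0) = 0, i.e. r^2 - 2 r - 3 = 0.
Discriminant: (-2)^2 - 4(-3) = 16, so r = (2 ± 4)/2.
Solving: r_1 = 3, r_2 = -1.

indicial: r^2 - 2 r - 3 = 0; roots r_1 = 3, r_2 = -1


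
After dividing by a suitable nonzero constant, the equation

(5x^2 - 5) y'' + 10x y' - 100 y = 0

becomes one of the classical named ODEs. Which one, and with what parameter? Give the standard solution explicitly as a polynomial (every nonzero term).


All three coefficients share the factor -5; dividing through by -5 gives  (1 - x^2) y'' - 2x y' + 20 y = 0.
This matches the Legendre equation (1 - x^2) y'' - 2x y' + n(n+1) y = 0 (note the -2x y' term) with n(n+1) = 20, so n = 4; the polynomial solution is P_4(x).
With y = sum_k a_k x^k, matching x^k gives (k+2)(k+1) a_{k+2} = [k(k+1) - n(n+1)] a_k = (k - 4)(k + 5) a_k. The right side vanishes at k = 4, so the series with the parity of 4 terminates at degree 4.
Standard normalization (P_n(1) = 1): leading coefficient (2n)!/(2^n (n!)^2) = 40320/(16*576) = 35/8, so a_4 = 35/8. Work downward with a_k = (k+1)(k+2) a_{k+2} / ((k - 4)(k + 5)):
  a_2 = (3)(4)(35/8) / ((2 - 4)(2 + 5)) = (105/2)/(-14) = -15/4
  a_0 = (1)(2)(-15/4) / ((0 - 4)(0 + 5)) = (-15/2)/(-20) = 3/8
Hence P_4(x) = 35 x^4/8 - 15 x^2/4 + 3/8.

P_4(x); series = 35 x^4/8 - 15 x^2/4 + 3/8


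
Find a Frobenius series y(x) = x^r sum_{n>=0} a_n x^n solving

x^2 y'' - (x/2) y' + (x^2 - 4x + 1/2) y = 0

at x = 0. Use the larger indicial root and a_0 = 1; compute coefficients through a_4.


Write in Frobenius form y'' + (p(x)/x) y' + (q(x)/x^2) y = 0:
  p(x) = -1/2,  q(x) = x^2 - 4x + 1/2.
Indicial equation: r(r-1) + (-1/2) r + (1/2) = 0 -> roots r_1 = 1, r_2 = 1/2.
Take r = r_1 = 1. Let y(x) = x^r sum_{n>=0} a_n x^n with a_0 = 1.
Substitute y = x^r sum a_n x^n and match x^{r+n}. The recurrence is
  D(n) a_n - 4 a_{n-1} + 1 a_{n-2} = 0,  where D(n) = (r+n)(r+n-1) + (-1/2)(r+n) + (1/2).
  a_n = [4 a_{n-1} - 1 a_{n-2}] / D(n).
Since the indicial polynomial factors as (r - r_1)(r - r_2), D(n) = (r_1 + n - r_1)(r_1 + n - r_2) = n(n + 1/2).
Evaluating step by step (a_0 = 1):
  n = 1: D(1) = 1(1 + 1/2) = 3/2; numerator = 4(1) = 4; a_1 = (4)/(3/2) = 8/3
  n = 2: D(2) = 2(2 + 1/2) = 5; numerator = 4(8/3) - 1(1) = 29/3; a_2 = (29/3)/(5) = 29/15
  n = 3: D(3) = 3(3 + 1/2) = 21/2; numerator = 4(29/15) - 1(8/3) = 76/15; a_3 = (76/15)/(21/2) = 152/315
  n = 4: D(4) = 4(4 + 1/2) = 18; numerator = 4(152/315) - 1(29/15) = -1/315; a_4 = (-1/315)/(18) = -1/5670

r = 1; a_0 = 1; a_1 = 8/3; a_2 = 29/15; a_3 = 152/315; a_4 = -1/5670


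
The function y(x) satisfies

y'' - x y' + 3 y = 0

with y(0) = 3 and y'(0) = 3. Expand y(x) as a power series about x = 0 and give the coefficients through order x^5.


Ansatz: y(x) = sum_{n>=0} a_n x^n, so y'(x) = sum_{n>=1} n a_n x^(n-1) and y''(x) = sum_{n>=2} n(n-1) a_n x^(n-2).
Substitute into P(x) y'' + Q(x) y' + R(x) y = 0 with P(x) = 1, Q(x) = -x, R(x) = 3, and match powers of x.
Initial conditions: a_0 = 3, a_1 = 3.
Setting the coefficient of each power of x to zero and solving order by order (substituting the coefficients already found):
  x^0: 2 a_2 + 3 a_0 = 0  ->  2 a_2 = -3 a_0 = -9  ->  a_2 = -9/2
  x^1: 6 a_3 + 2 a_1 = 0  ->  6 a_3 = -2 a_1 = -6  ->  a_3 = -1
  x^2: 12 a_4 + a_2 = 0  ->  12 a_4 = -a_2 = 9/2  ->  a_4 = 3/8
  x^3: 20 a_5 = 0  ->  a_5 = 0
Truncated series: y(x) = 3 + 3 x - (9/2) x^2 - x^3 + (3/8) x^4 + O(x^6).

a_0 = 3; a_1 = 3; a_2 = -9/2; a_3 = -1; a_4 = 3/8; a_5 = 0


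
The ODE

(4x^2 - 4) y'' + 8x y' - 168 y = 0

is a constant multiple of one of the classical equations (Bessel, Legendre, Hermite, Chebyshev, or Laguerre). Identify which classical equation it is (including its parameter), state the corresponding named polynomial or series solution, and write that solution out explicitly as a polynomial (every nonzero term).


All three coefficients share the factor -4; dividing through by -4 gives  (1 - x^2) y'' - 2x y' + 42 y = 0.
This matches the Legendre equation (1 - x^2) y'' - 2x y' + n(n+1) y = 0 (note the -2x y' term) with n(n+1) = 42, so n = 6; the polynomial solution is P_6(x).
With y = sum_k a_k x^k, matching x^k gives (k+2)(k+1) a_{k+2} = [k(k+1) - n(n+1)] a_k = (k - 6)(k + 7) a_k. The right side vanishes at k = 6, so the series with the parity of 6 terminates at degree 6.
Standard normalization (P_n(1) = 1): leading coefficient (2n)!/(2^n (n!)^2) = 479001600/(64*518400) = 231/16, so a_6 = 231/16. Work downward with a_k = (k+1)(k+2) a_{k+2} / ((k - 6)(k + 7)):
  a_4 = (5)(6)(231/16) / ((4 - 6)(4 + 7)) = (3465/8)/(-22) = -315/16
  a_2 = (3)(4)(-315/16) / ((2 - 6)(2 + 7)) = (-945/4)/(-36) = 105/16
  a_0 = (1)(2)(105/16) / ((0 - 6)(0 + 7)) = (105/8)/(-42) = -5/16
Hence P_6(x) = 231 x^6/16 - 315 x^4/16 + 105 x^2/16 - 5/16.

P_6(x); series = 231 x^6/16 - 315 x^4/16 + 105 x^2/16 - 5/16


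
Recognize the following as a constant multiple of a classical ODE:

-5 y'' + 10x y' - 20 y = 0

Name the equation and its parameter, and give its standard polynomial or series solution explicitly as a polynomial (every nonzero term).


All three coefficients share the factor -5; dividing through by -5 gives  y'' - 2x y' + 4 y = 0.
This matches the Hermite equation y'' - 2x y' + 2n y = 0 with 2n = 4, so n = 2; the polynomial solution is H_2(x).
With y = sum_k a_k x^k, matching x^k gives (k+2)(k+1) a_{k+2} = 2(k - n) a_k = 2(k - 2) a_k. The right side vanishes at k = 2, so the series with the parity of 2 terminates at degree 2.
Standard normalization: leading coefficient of H_n is 2^n, so a_2 = 2^2 = 4. Work downward with a_k = (k+1)(k+2) a_{k+2} / (2(k - n)):
  a_0 = (1)(2)(4) / (2(0 - 2)) = 8/(-4) = -2
Hence H_2(x) = 4 x^2 - 2.

H_2(x); series = 4 x^2 - 2


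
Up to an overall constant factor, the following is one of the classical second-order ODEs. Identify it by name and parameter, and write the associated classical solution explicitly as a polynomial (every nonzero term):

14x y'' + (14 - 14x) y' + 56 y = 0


All three coefficients share the factor 14; dividing through by 14 gives  x y'' + (1 - x) y' + 4 y = 0.
This matches the Laguerre equation x y'' + (1 - x) y' + n y = 0 with n = 4; the polynomial solution is L_4(x).
With y = sum_k a_k x^k, matching x^k gives (k+1)k a_{k+1} + (k+1) a_{k+1} - k a_k + n a_k = 0, i.e. (k+1)^2 a_{k+1} = (k - n) a_k = (k - 4) a_k. The right side vanishes at k = 4, so the series terminates at degree 4.
Standard normalization L_n(0) = 1 gives a_0 = 1. Work upward with a_{k+1} = (k - 4) a_k / (k+1)^2:
  a_1 = (0 - 4)(1) / 1^2 = -4/1 = -4
  a_2 = (1 - 4)(-4) / 2^2 = 12/4 = 3
  a_3 = (2 - 4)(3) / 3^2 = -6/9 = -2/3
  a_4 = (3 - 4)(-2/3) / 4^2 = (2/3)/16 = 1/24
Hence L_4(x) = x^4/24 - 2 x^3/3 + 3 x^2 - 4 x + 1.

L_4(x); series = x^4/24 - 2 x^3/3 + 3 x^2 - 4 x + 1


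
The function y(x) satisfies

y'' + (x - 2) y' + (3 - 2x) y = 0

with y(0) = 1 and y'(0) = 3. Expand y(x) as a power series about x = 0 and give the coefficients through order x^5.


Ansatz: y(x) = sum_{n>=0} a_n x^n, so y'(x) = sum_{n>=1} n a_n x^(n-1) and y''(x) = sum_{n>=2} n(n-1) a_n x^(n-2).
Substitute into P(x) y'' + Q(x) y' + R(x) y = 0 with P(x) = 1, Q(x) = x - 2, R(x) = 3 - 2x, and match powers of x.
Initial conditions: a_0 = 1, a_1 = 3.
Setting the coefficient of each power of x to zero and solving order by order (substituting the coefficients already found):
  x^0: 2 a_2 - 2 a_1 + 3 a_0 = 0  ->  2 a_2 = 2 a_1 - 3 a_0 = 3  ->  a_2 = 3/2
  x^1: 6 a_3 - 4 a_2 + 4 a_1 - 2 a_0 = 0  ->  6 a_3 = 4 a_2 - 4 a_1 + 2 a_0 = -4  ->  a_3 = -2/3
  x^2: 12 a_4 - 6 a_3 + 5 a_2 - 2 a_1 = 0  ->  12 a_4 = 6 a_3 - 5 a_2 + 2 a_1 = -11/2  ->  a_4 = -11/24
  x^3: 20 a_5 - 8 a_4 + 6 a_3 - 2 a_2 = 0  ->  20 a_5 = 8 a_4 - 6 a_3 + 2 a_2 = 10/3  ->  a_5 = 1/6
Truncated series: y(x) = 1 + 3 x + (3/2) x^2 - (2/3) x^3 - (11/24) x^4 + (1/6) x^5 + O(x^6).

a_0 = 1; a_1 = 3; a_2 = 3/2; a_3 = -2/3; a_4 = -11/24; a_5 = 1/6


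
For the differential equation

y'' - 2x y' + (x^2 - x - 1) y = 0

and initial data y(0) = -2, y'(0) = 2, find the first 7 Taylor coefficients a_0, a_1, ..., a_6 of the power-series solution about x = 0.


Ansatz: y(x) = sum_{n>=0} a_n x^n, so y'(x) = sum_{n>=1} n a_n x^(n-1) and y''(x) = sum_{n>=2} n(n-1) a_n x^(n-2).
Substitute into P(x) y'' + Q(x) y' + R(x) y = 0 with P(x) = 1, Q(x) = -2x, R(x) = x^2 - x - 1, and match powers of x.
Initial conditions: a_0 = -2, a_1 = 2.
Setting the coefficient of each power of x to zero and solving order by order (substituting the coefficients already found):
  x^0: 2 a_2 - a_0 = 0  ->  2 a_2 = a_0 = -2  ->  a_2 = -1
  x^1: 6 a_3 - 3 a_1 - a_0 = 0  ->  6 a_3 = 3 a_1 + a_0 = 4  ->  a_3 = 2/3
  x^2: 12 a_4 - 5 a_2 - a_1 + a_0 = 0  ->  12 a_4 = 5 a_2 + a_1 - a_0 = -1  ->  a_4 = -1/12
  x^3: 20 a_5 - 7 a_3 - a_2 + a_1 = 0  ->  20 a_5 = 7 a_3 + a_2 - a_1 = 5/3  ->  a_5 = 1/12
  x^4: 30 a_6 - 9 a_4 - a_3 + a_2 = 0  ->  30 a_6 = 9 a_4 + a_3 - a_2 = 11/12  ->  a_6 = 11/360
Truncated series: y(x) = -2 + 2 x - x^2 + (2/3) x^3 - (1/12) x^4 + (1/12) x^5 + (11/360) x^6 + O(x^7).

a_0 = -2; a_1 = 2; a_2 = -1; a_3 = 2/3; a_4 = -1/12; a_5 = 1/12; a_6 = 11/360


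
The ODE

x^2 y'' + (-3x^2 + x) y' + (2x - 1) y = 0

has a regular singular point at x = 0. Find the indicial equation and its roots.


Divide by x^2 to reach normal form y'' + P_1(x) y' + P_2(x) y = 0 with P_1(x) = -3 + 1/x and P_2(x) = 2/x - 1/x^2.
x = 0 is a singular point because the y'-coefficient -3 + 1/x has a pole at x = 0 and the y-coefficient 2/x - 1/x^2 has a pole at x = 0.
It is a regular singular point because x P_1(x) = p(x) = 1 - 3x and x^2 P_2(x) = q(x) = 2x - 1 are polynomials, hence analytic at x = 0.
p(0) = 1,  q(0) = -1.
Indicial equation: r(r-1) + p(0) r + q(0) = 0, i.e. r^2 + (p(0) - 1) r + q(0) = 0, i.e. r^2 - 1 = 0.
Discriminant: (0)^2 - 4(-1) = 4, so r = (0 ± 2)/2.
Solving: r_1 = 1, r_2 = -1.

indicial: r^2 - 1 = 0; roots r_1 = 1, r_2 = -1


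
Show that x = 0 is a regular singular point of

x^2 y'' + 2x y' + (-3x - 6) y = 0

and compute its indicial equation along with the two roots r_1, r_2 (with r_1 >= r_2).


Divide by x^2 to reach normal form y'' + P_1(x) y' + P_2(x) y = 0 with P_1(x) = 2/x and P_2(x) = -3/x - 6/x^2.
x = 0 is a singular point because the y'-coefficient 2/x has a pole at x = 0 and the y-coefficient -3/x - 6/x^2 has a pole at x = 0.
It is a regular singular point because x P_1(x) = p(x) = 2 and x^2 P_2(x) = q(x) = -3x - 6 are polynomials, hence analytic at x = 0.
p(0) = 2,  q(0) = -6.
Indicial equation: r(r-1) + p(0) r + q(0) = 0, i.e. r^2 + (p(0) - 1) r + q(0) = 0, i.e. r^2 + 1 r - 6 = 0.
Discriminant: (1)^2 - 4(-6) = 25, so r = (-1 ± 5)/2.
Solving: r_1 = 2, r_2 = -3.

indicial: r^2 + 1 r - 6 = 0; roots r_1 = 2, r_2 = -3


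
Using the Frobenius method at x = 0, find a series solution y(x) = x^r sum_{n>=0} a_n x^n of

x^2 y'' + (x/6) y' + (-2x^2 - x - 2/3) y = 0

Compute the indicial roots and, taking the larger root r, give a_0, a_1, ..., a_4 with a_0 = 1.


Write in Frobenius form y'' + (p(x)/x) y' + (q(x)/x^2) y = 0:
  p(x) = 1/6,  q(x) = -2x^2 - x - 2/3.
Indicial equation: r(r-1) + (1/6) r + (-2/3) = 0 -> roots r_1 = 4/3, r_2 = -1/2.
Take r = r_1 = 4/3. Let y(x) = x^r sum_{n>=0} a_n x^n with a_0 = 1.
Substitute y = x^r sum a_n x^n and match x^{r+n}. The recurrence is
  D(n) a_n - 1 a_{n-1} - 2 a_{n-2} = 0,  where D(n) = (r+n)(r+n-1) + (1/6)(r+n) + (-2/3).
  a_n = [1 a_{n-1} + 2 a_{n-2}] / D(n).
Since the indicial polynomial factors as (r - r_1)(r - r_2), D(n) = (r_1 + n - r_1)(r_1 + n - r_2) = n(n + 11/6).
Evaluating step by step (a_0 = 1):
  n = 1: D(1) = 1(1 + 11/6) = 17/6; numerator = 1(1) = 1; a_1 = (1)/(17/6) = 6/17
  n = 2: D(2) = 2(2 + 11/6) = 23/3; numerator = 1(6/17) + 2(1) = 40/17; a_2 = (40/17)/(23/3) = 120/391
  n = 3: D(3) = 3(3 + 11/6) = 29/2; numerator = 1(120/391) + 2(6/17) = 396/391; a_3 = (396/391)/(29/2) = 792/11339
  n = 4: D(4) = 4(4 + 11/6) = 70/3; numerator = 1(792/11339) + 2(120/391) = 456/667; a_4 = (456/667)/(70/3) = 684/23345

r = 4/3; a_0 = 1; a_1 = 6/17; a_2 = 120/391; a_3 = 792/11339; a_4 = 684/23345


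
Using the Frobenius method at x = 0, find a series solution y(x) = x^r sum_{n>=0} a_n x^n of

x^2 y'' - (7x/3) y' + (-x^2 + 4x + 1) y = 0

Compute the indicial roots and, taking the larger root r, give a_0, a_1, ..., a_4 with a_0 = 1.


Write in Frobenius form y'' + (p(x)/x) y' + (q(x)/x^2) y = 0:
  p(x) = -7/3,  q(x) = -x^2 + 4x + 1.
Indicial equation: r(r-1) + (-7/3) r + (1) = 0 -> roots r_1 = 3, r_2 = 1/3.
Take r = r_1 = 3. Let y(x) = x^r sum_{n>=0} a_n x^n with a_0 = 1.
Substitute y = x^r sum a_n x^n and match x^{r+n}. The recurrence is
  D(n) a_n + 4 a_{n-1} - 1 a_{n-2} = 0,  where D(n) = (r+n)(r+n-1) + (-7/3)(r+n) + (1).
  a_n = [-4 a_{n-1} + 1 a_{n-2}] / D(n).
Since the indicial polynomial factors as (r - r_1)(r - r_2), D(n) = (r_1 + n - r_1)(r_1 + n - r_2) = n(n + 8/3).
Evaluating step by step (a_0 = 1):
  n = 1: D(1) = 1(1 + 8/3) = 11/3; numerator = -4(1) = -4; a_1 = (-4)/(11/3) = -12/11
  n = 2: D(2) = 2(2 + 8/3) = 28/3; numerator = -4(-12/11) + 1(1) = 59/11; a_2 = (59/11)/(28/3) = 177/308
  n = 3: D(3) = 3(3 + 8/3) = 17; numerator = -4(177/308) + 1(-12/11) = -261/77; a_3 = (-261/77)/(17) = -261/1309
  n = 4: D(4) = 4(4 + 8/3) = 80/3; numerator = -4(-261/1309) + 1(177/308) = 7185/5236; a_4 = (7185/5236)/(80/3) = 4311/83776

r = 3; a_0 = 1; a_1 = -12/11; a_2 = 177/308; a_3 = -261/1309; a_4 = 4311/83776


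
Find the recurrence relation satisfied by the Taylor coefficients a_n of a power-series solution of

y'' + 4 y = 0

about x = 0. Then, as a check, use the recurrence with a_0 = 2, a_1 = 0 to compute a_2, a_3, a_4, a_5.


Substitute y = sum_n a_n x^n into y'' + (const) y = 0.
y''(x) = sum_{n>=0} (n+2)(n+1) a_{n+2} x^n.
The ODE becomes sum_n [(n+2)(n+1) a_{n+2} + 4 a_n] x^n = 0.
Setting each coefficient to zero gives the recurrence:
  (n+2)(n+1) a_{n+2} + 4 a_n = 0,
  a_{n+2} = -4 / ((n+1)(n+2)) a_n.

Check with a_0 = 2, a_1 = 0 (apply the recurrence for n = 0, 1, 2, 3): a_0 = 2, a_1 = 0, a_2 = -4, a_3 = 0, a_4 = 4/3, a_5 = 0.

a_{n+2} = -4/((n+1)(n+2)) * a_n; check: a_0 = 2, a_1 = 0, a_2 = -4, a_3 = 0, a_4 = 4/3, a_5 = 0


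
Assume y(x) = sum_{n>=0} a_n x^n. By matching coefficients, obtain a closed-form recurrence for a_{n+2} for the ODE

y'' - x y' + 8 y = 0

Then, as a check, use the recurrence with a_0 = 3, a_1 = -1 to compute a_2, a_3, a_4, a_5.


Substitute y = sum_n a_n x^n.
y''(x) has coefficient (n+2)(n+1) a_{n+2} at x^n;
-x y'(x) has coefficient -n a_n at x^n (shift);
8 y(x) has coefficient 8 a_n at x^n.
Matching x^n: (n+2)(n+1) a_{n+2} + (-n + 8) a_n = 0.
Thus a_{n+2} = (n - 8) / ((n+1)(n+2)) * a_n.

Check with a_0 = 3, a_1 = -1 (apply the recurrence for n = 0, 1, 2, 3): a_0 = 3, a_1 = -1, a_2 = -12, a_3 = 7/6, a_4 = 6, a_5 = -7/24.

a_(n+2) = (n - 8) / ((n+1)(n+2)) * a_n; check: a_0 = 3, a_1 = -1, a_2 = -12, a_3 = 7/6, a_4 = 6, a_5 = -7/24


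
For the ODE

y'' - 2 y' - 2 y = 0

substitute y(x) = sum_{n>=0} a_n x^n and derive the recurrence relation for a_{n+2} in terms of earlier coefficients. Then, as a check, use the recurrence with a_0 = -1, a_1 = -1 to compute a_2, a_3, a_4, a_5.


Substitute y = sum_n a_n x^n.
y''(x) has coefficient (n+2)(n+1) a_{n+2} at x^n;
-2 y'(x) has coefficient -2 (n+1) a_{n+1} at x^n;
-2 y(x) has coefficient -2 a_n at x^n.
Matching x^n: (n+2)(n+1) a_{n+2} - 2 (n+1) a_{n+1} - 2 a_n = 0.
Thus a_{n+2} = [2 (n+1) a_{n+1} + 2 a_n] / ((n+1)(n+2)).

Check with a_0 = -1, a_1 = -1 (apply the recurrence for n = 0, 1, 2, 3): a_0 = -1, a_1 = -1, a_2 = -2, a_3 = -5/3, a_4 = -7/6, a_5 = -19/30.

a_(n+2) = [2 (n+1) a_(n+1) + 2 a_n] / ((n+1)(n+2)); check: a_0 = -1, a_1 = -1, a_2 = -2, a_3 = -5/3, a_4 = -7/6, a_5 = -19/30


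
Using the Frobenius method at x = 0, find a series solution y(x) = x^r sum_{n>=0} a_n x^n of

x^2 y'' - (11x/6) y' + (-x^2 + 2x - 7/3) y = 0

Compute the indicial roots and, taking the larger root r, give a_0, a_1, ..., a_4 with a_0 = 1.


Write in Frobenius form y'' + (p(x)/x) y' + (q(x)/x^2) y = 0:
  p(x) = -11/6,  q(x) = -x^2 + 2x - 7/3.
Indicial equation: r(r-1) + (-11/6) r + (-7/3) = 0 -> roots r_1 = 7/2, r_2 = -2/3.
Take r = r_1 = 7/2. Let y(x) = x^r sum_{n>=0} a_n x^n with a_0 = 1.
Substitute y = x^r sum a_n x^n and match x^{r+n}. The recurrence is
  D(n) a_n + 2 a_{n-1} - 1 a_{n-2} = 0,  where D(n) = (r+n)(r+n-1) + (-11/6)(r+n) + (-7/3).
  a_n = [-2 a_{n-1} + 1 a_{n-2}] / D(n).
Since the indicial polynomial factors as (r - r_1)(r - r_2), D(n) = (r_1 + n - r_1)(r_1 + n - r_2) = n(n + 25/6).
Evaluating step by step (a_0 = 1):
  n = 1: D(1) = 1(1 + 25/6) = 31/6; numerator = -2(1) = -2; a_1 = (-2)/(31/6) = -12/31
  n = 2: D(2) = 2(2 + 25/6) = 37/3; numerator = -2(-12/31) + 1(1) = 55/31; a_2 = (55/31)/(37/3) = 165/1147
  n = 3: D(3) = 3(3 + 25/6) = 43/2; numerator = -2(165/1147) + 1(-12/31) = -774/1147; a_3 = (-774/1147)/(43/2) = -36/1147
  n = 4: D(4) = 4(4 + 25/6) = 98/3; numerator = -2(-36/1147) + 1(165/1147) = 237/1147; a_4 = (237/1147)/(98/3) = 711/112406

r = 7/2; a_0 = 1; a_1 = -12/31; a_2 = 165/1147; a_3 = -36/1147; a_4 = 711/112406


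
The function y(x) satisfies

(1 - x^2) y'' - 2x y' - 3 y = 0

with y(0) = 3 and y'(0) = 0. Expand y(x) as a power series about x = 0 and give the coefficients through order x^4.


Ansatz: y(x) = sum_{n>=0} a_n x^n, so y'(x) = sum_{n>=1} n a_n x^(n-1) and y''(x) = sum_{n>=2} n(n-1) a_n x^(n-2).
Substitute into P(x) y'' + Q(x) y' + R(x) y = 0 with P(x) = 1 - x^2, Q(x) = -2x, R(x) = -3, and match powers of x.
Initial conditions: a_0 = 3, a_1 = 0.
Setting the coefficient of each power of x to zero and solving order by order (substituting the coefficients already found):
  x^0: 2 a_2 - 3 a_0 = 0  ->  2 a_2 = 3 a_0 = 9  ->  a_2 = 9/2
  x^1: 6 a_3 - 5 a_1 = 0  ->  6 a_3 = 5 a_1 = 0  ->  a_3 = 0
  x^2: 12 a_4 - 9 a_2 = 0  ->  12 a_4 = 9 a_2 = 81/2  ->  a_4 = 27/8
Truncated series: y(x) = 3 + (9/2) x^2 + (27/8) x^4 + O(x^5).

a_0 = 3; a_1 = 0; a_2 = 9/2; a_3 = 0; a_4 = 27/8


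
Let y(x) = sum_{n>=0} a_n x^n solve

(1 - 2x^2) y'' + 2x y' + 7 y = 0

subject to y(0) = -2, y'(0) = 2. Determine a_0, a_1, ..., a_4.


Ansatz: y(x) = sum_{n>=0} a_n x^n, so y'(x) = sum_{n>=1} n a_n x^(n-1) and y''(x) = sum_{n>=2} n(n-1) a_n x^(n-2).
Substitute into P(x) y'' + Q(x) y' + R(x) y = 0 with P(x) = 1 - 2x^2, Q(x) = 2x, R(x) = 7, and match powers of x.
Initial conditions: a_0 = -2, a_1 = 2.
Setting the coefficient of each power of x to zero and solving order by order (substituting the coefficients already found):
  x^0: 2 a_2 + 7 a_0 = 0  ->  2 a_2 = -7 a_0 = 14  ->  a_2 = 7
  x^1: 6 a_3 + 9 a_1 = 0  ->  6 a_3 = -9 a_1 = -18  ->  a_3 = -3
  x^2: 12 a_4 + 7 a_2 = 0  ->  12 a_4 = -7 a_2 = -49  ->  a_4 = -49/12
Truncated series: y(x) = -2 + 2 x + 7 x^2 - 3 x^3 - (49/12) x^4 + O(x^5).

a_0 = -2; a_1 = 2; a_2 = 7; a_3 = -3; a_4 = -49/12


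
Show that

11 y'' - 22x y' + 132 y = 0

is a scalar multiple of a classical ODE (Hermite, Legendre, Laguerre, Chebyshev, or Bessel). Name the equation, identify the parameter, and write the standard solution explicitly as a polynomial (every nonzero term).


All three coefficients share the factor 11; dividing through by 11 gives  y'' - 2x y' + 12 y = 0.
This matches the Hermite equation y'' - 2x y' + 2n y = 0 with 2n = 12, so n = 6; the polynomial solution is H_6(x).
With y = sum_k a_k x^k, matching x^k gives (k+2)(k+1) a_{k+2} = 2(k - n) a_k = 2(k - 6) a_k. The right side vanishes at k = 6, so the series with the parity of 6 terminates at degree 6.
Standard normalization: leading coefficient of H_n is 2^n, so a_6 = 2^6 = 64. Work downward with a_k = (k+1)(k+2) a_{k+2} / (2(k - n)):
  a_4 = (5)(6)(64) / (2(4 - 6)) = 1920/(-4) = -480
  a_2 = (3)(4)(-480) / (2(2 - 6)) = -5760/(-8) = 720
  a_0 = (1)(2)(720) / (2(0 - 6)) = 1440/(-12) = -120
Hence H_6(x) = 64 x^6 - 480 x^4 + 720 x^2 - 120.

H_6(x); series = 64 x^6 - 480 x^4 + 720 x^2 - 120


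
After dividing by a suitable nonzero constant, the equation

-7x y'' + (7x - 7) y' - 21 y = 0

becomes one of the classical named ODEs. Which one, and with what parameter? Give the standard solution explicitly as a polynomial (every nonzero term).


All three coefficients share the factor -7; dividing through by -7 gives  x y'' + (1 - x) y' + 3 y = 0.
This matches the Laguerre equation x y'' + (1 - x) y' + n y = 0 with n = 3; the polynomial solution is L_3(x).
With y = sum_k a_k x^k, matching x^k gives (k+1)k a_{k+1} + (k+1) a_{k+1} - k a_k + n a_k = 0, i.e. (k+1)^2 a_{k+1} = (k - n) a_k = (k - 3) a_k. The right side vanishes at k = 3, so the series terminates at degree 3.
Standard normalization L_n(0) = 1 gives a_0 = 1. Work upward with a_{k+1} = (k - 3) a_k / (k+1)^2:
  a_1 = (0 - 3)(1) / 1^2 = -3/1 = -3
  a_2 = (1 - 3)(-3) / 2^2 = 6/4 = 3/2
  a_3 = (2 - 3)(3/2) / 3^2 = (-3/2)/9 = -1/6
Hence L_3(x) = -x^3/6 + 3 x^2/2 - 3 x + 1.

L_3(x); series = -x^3/6 + 3 x^2/2 - 3 x + 1


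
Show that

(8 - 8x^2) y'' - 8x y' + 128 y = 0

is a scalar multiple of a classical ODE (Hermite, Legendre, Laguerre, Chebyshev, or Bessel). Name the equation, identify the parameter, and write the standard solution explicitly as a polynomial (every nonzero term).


All three coefficients share the factor 8; dividing through by 8 gives  (1 - x^2) y'' - x y' + 16 y = 0.
This matches the Chebyshev equation (1 - x^2) y'' - x y' + n^2 y = 0 (note the -x y' term, not -2x y') with n^2 = 16, so n = 4; the polynomial solution is T_4(x).
With y = sum_k a_k x^k, matching x^k gives (k+2)(k+1) a_{k+2} = (k^2 - n^2) a_k = (k - 4)(k + 4) a_k. The right side vanishes at k = 4, so the series with the parity of 4 terminates at degree 4.
Standard normalization: leading coefficient of T_n is 2^(n-1), so a_4 = 2^3 = 8. Work downward with a_k = (k+1)(k+2) a_{k+2} / ((k - 4)(k + 4)):
  a_2 = (3)(4)(8) / ((2 - 4)(2 + 4)) = 96/(-12) = -8
  a_0 = (1)(2)(-8) / ((0 - 4)(0 + 4)) = -16/(-16) = 1
Hence T_4(x) = 8 x^4 - 8 x^2 + 1.

T_4(x); series = 8 x^4 - 8 x^2 + 1


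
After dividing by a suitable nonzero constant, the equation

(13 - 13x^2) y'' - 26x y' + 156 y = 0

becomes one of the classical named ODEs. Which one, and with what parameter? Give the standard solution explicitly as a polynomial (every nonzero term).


All three coefficients share the factor 13; dividing through by 13 gives  (1 - x^2) y'' - 2x y' + 12 y = 0.
This matches the Legendre equation (1 - x^2) y'' - 2x y' + n(n+1) y = 0 (note the -2x y' term) with n(n+1) = 12, so n = 3; the polynomial solution is P_3(x).
With y = sum_k a_k x^k, matching x^k gives (k+2)(k+1) a_{k+2} = [k(k+1) - n(n+1)] a_k = (k - 3)(k + 4) a_k. The right side vanishes at k = 3, so the series with the parity of 3 terminates at degree 3.
Standard normalization (P_n(1) = 1): leading coefficient (2n)!/(2^n (n!)^2) = 720/(8*36) = 5/2, so a_3 = 5/2. Work downward with a_k = (k+1)(k+2) a_{k+2} / ((k - 3)(k + 4)):
  a_1 = (2)(3)(5/2) / ((1 - 3)(1 + 4)) = 15/(-10) = -3/2
Hence P_3(x) = 5 x^3/2 - 3 x/2.

P_3(x); series = 5 x^3/2 - 3 x/2


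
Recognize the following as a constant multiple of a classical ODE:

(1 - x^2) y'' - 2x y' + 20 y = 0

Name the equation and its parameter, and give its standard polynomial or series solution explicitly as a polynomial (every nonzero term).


The equation is already in a standard form:  (1 - x^2) y'' - 2x y' + 20 y = 0.
This matches the Legendre equation (1 - x^2) y'' - 2x y' + n(n+1) y = 0 (note the -2x y' term) with n(n+1) = 20, so n = 4; the polynomial solution is P_4(x).
With y = sum_k a_k x^k, matching x^k gives (k+2)(k+1) a_{k+2} = [k(k+1) - n(n+1)] a_k = (k - 4)(k + 5) a_k. The right side vanishes at k = 4, so the series with the parity of 4 terminates at degree 4.
Standard normalization (P_n(1) = 1): leading coefficient (2n)!/(2^n (n!)^2) = 40320/(16*576) = 35/8, so a_4 = 35/8. Work downward with a_k = (k+1)(k+2) a_{k+2} / ((k - 4)(k + 5)):
  a_2 = (3)(4)(35/8) / ((2 - 4)(2 + 5)) = (105/2)/(-14) = -15/4
  a_0 = (1)(2)(-15/4) / ((0 - 4)(0 + 5)) = (-15/2)/(-20) = 3/8
Hence P_4(x) = 35 x^4/8 - 15 x^2/4 + 3/8.

P_4(x); series = 35 x^4/8 - 15 x^2/4 + 3/8


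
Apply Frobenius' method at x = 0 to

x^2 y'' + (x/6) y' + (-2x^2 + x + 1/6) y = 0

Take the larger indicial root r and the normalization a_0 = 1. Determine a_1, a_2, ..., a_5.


Write in Frobenius form y'' + (p(x)/x) y' + (q(x)/x^2) y = 0:
  p(x) = 1/6,  q(x) = -2x^2 + x + 1/6.
Indicial equation: r(r-1) + (1/6) r + (1/6) = 0 -> roots r_1 = 1/2, r_2 = 1/3.
Take r = r_1 = 1/2. Let y(x) = x^r sum_{n>=0} a_n x^n with a_0 = 1.
Substitute y = x^r sum a_n x^n and match x^{r+n}. The recurrence is
  D(n) a_n + 1 a_{n-1} - 2 a_{n-2} = 0,  where D(n) = (r+n)(r+n-1) + (1/6)(r+n) + (1/6).
  a_n = [-1 a_{n-1} + 2 a_{n-2}] / D(n).
Since the indicial polynomial factors as (r - r_1)(r - r_2), D(n) = (r_1 + n - r_1)(r_1 + n - r_2) = n(n + 1/6).
Evaluating step by step (a_0 = 1):
  n = 1: D(1) = 1(1 + 1/6) = 7/6; numerator = -1(1) = -1; a_1 = (-1)/(7/6) = -6/7
  n = 2: D(2) = 2(2 + 1/6) = 13/3; numerator = -1(-6/7) + 2(1) = 20/7; a_2 = (20/7)/(13/3) = 60/91
  n = 3: D(3) = 3(3 + 1/6) = 19/2; numerator = -1(60/91) + 2(-6/7) = -216/91; a_3 = (-216/91)/(19/2) = -432/1729
  n = 4: D(4) = 4(4 + 1/6) = 50/3; numerator = -1(-432/1729) + 2(60/91) = 2712/1729; a_4 = (2712/1729)/(50/3) = 4068/43225
  n = 5: D(5) = 5(5 + 1/6) = 155/6; numerator = -1(4068/43225) + 2(-432/1729) = -25668/43225; a_5 = (-25668/43225)/(155/6) = -4968/216125

r = 1/2; a_0 = 1; a_1 = -6/7; a_2 = 60/91; a_3 = -432/1729; a_4 = 4068/43225; a_5 = -4968/216125


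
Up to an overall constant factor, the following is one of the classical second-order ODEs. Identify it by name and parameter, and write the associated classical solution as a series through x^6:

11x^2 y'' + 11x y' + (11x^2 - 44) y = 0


All three coefficients share the factor 11; dividing through by 11 gives  x^2 y'' + x y' + (x^2 - 4) y = 0.
This matches the Bessel equation x^2 y'' + x y' + (x^2 - nu^2) y = 0 with nu^2 = 4, so nu = 2; the solution bounded at x = 0 is J_2(x).
Frobenius at x = 0: indicial roots ±nu; for r = nu the recurrence k(k + 2nu) c_k = -c_{k-2} gives the standard series J_nu(x) = sum_{k>=0} (-1)^k / (k! (k+nu)!) (x/2)^(2k+nu). Evaluate the first 3 terms:
  k = 0: (-1)^0 / (0! * 2! * 2^2) x^2 = 1/(1*2*4) x^2 = (1/8) x^2
  k = 1: (-1)^1 / (1! * 3! * 2^4) x^4 = -1/(1*6*16) x^4 = (-1/96) x^4
  k = 2: (-1)^2 / (2! * 4! * 2^6) x^6 = 1/(2*24*64) x^6 = (1/3072) x^6
Hence J_2(x) = x^6/3072 - x^4/96 + x^2/8 + ....

J_2(x); series = x^6/3072 - x^4/96 + x^2/8


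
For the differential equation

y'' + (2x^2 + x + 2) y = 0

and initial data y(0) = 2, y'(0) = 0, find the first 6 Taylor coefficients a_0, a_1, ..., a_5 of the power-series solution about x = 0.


Ansatz: y(x) = sum_{n>=0} a_n x^n, so y'(x) = sum_{n>=1} n a_n x^(n-1) and y''(x) = sum_{n>=2} n(n-1) a_n x^(n-2).
Substitute into P(x) y'' + Q(x) y' + R(x) y = 0 with P(x) = 1, Q(x) = 0, R(x) = 2x^2 + x + 2, and match powers of x.
Initial conditions: a_0 = 2, a_1 = 0.
Setting the coefficient of each power of x to zero and solving order by order (substituting the coefficients already found):
  x^0: 2 a_2 + 2 a_0 = 0  ->  2 a_2 = -2 a_0 = -4  ->  a_2 = -2
  x^1: 6 a_3 + 2 a_1 + a_0 = 0  ->  6 a_3 = -2 a_1 - a_0 = -2  ->  a_3 = -1/3
  x^2: 12 a_4 + 2 a_2 + a_1 + 2 a_0 = 0  ->  12 a_4 = -2 a_2 - a_1 - 2 a_0 = 0  ->  a_4 = 0
  x^3: 20 a_5 + 2 a_3 + a_2 + 2 a_1 = 0  ->  20 a_5 = -2 a_3 - a_2 - 2 a_1 = 8/3  ->  a_5 = 2/15
Truncated series: y(x) = 2 - 2 x^2 - (1/3) x^3 + (2/15) x^5 + O(x^6).

a_0 = 2; a_1 = 0; a_2 = -2; a_3 = -1/3; a_4 = 0; a_5 = 2/15


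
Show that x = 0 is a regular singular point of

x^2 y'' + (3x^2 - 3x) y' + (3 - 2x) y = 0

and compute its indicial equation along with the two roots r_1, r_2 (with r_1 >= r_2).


Divide by x^2 to reach normal form y'' + P_1(x) y' + P_2(x) y = 0 with P_1(x) = 3 - 3/x and P_2(x) = -2/x + 3/x^2.
x = 0 is a singular point because the y'-coefficient 3 - 3/x has a pole at x = 0 and the y-coefficient -2/x + 3/x^2 has a pole at x = 0.
It is a regular singular point because x P_1(x) = p(x) = 3x - 3 and x^2 P_2(x) = q(x) = 3 - 2x are polynomials, hence analytic at x = 0.
p(0) = -3,  q(0) = 3.
Indicial equation: r(r-1) + p(0) r + q(0) = 0, i.e. r^2 + (p(0) - 1) r + q(0) = 0, i.e. r^2 - 4 r + 3 = 0.
Discriminant: (-4)^2 - 4(3) = 4, so r = (4 ± 2)/2.
Solving: r_1 = 3, r_2 = 1.

indicial: r^2 - 4 r + 3 = 0; roots r_1 = 3, r_2 = 1


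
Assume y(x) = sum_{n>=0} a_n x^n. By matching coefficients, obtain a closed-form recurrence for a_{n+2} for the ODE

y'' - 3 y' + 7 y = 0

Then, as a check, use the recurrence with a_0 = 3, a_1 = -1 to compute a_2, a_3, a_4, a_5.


Substitute y = sum_n a_n x^n.
y''(x) has coefficient (n+2)(n+1) a_{n+2} at x^n;
-3 y'(x) has coefficient -3 (n+1) a_{n+1} at x^n;
7 y(x) has coefficient 7 a_n at x^n.
Matching x^n: (n+2)(n+1) a_{n+2} - 3 (n+1) a_{n+1} + 7 a_n = 0.
Thus a_{n+2} = [3 (n+1) a_{n+1} - 7 a_n] / ((n+1)(n+2)).

Check with a_0 = 3, a_1 = -1 (apply the recurrence for n = 0, 1, 2, 3): a_0 = 3, a_1 = -1, a_2 = -12, a_3 = -65/6, a_4 = -9/8, a_5 = 187/60.

a_(n+2) = [3 (n+1) a_(n+1) - 7 a_n] / ((n+1)(n+2)); check: a_0 = 3, a_1 = -1, a_2 = -12, a_3 = -65/6, a_4 = -9/8, a_5 = 187/60


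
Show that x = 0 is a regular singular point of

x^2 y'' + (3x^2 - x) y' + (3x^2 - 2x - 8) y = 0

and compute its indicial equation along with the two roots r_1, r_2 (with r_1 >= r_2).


Divide by x^2 to reach normal form y'' + P_1(x) y' + P_2(x) y = 0 with P_1(x) = 3 - 1/x and P_2(x) = 3 - 2/x - 8/x^2.
x = 0 is a singular point because the y'-coefficient 3 - 1/x has a pole at x = 0 and the y-coefficient 3 - 2/x - 8/x^2 has a pole at x = 0.
It is a regular singular point because x P_1(x) = p(x) = 3x - 1 and x^2 P_2(x) = q(x) = 3x^2 - 2x - 8 are polynomials, hence analytic at x = 0.
p(0) = -1,  q(0) = -8.
Indicial equation: r(r-1) + p(0) r + q(0) = 0, i.e. r^2 + (p(0) - 1) r + q(0) = 0, i.e. r^2 - 2 r - 8 = 0.
Discriminant: (-2)^2 - 4(-8) = 36, so r = (2 ± 6)/2.
Solving: r_1 = 4, r_2 = -2.

indicial: r^2 - 2 r - 8 = 0; roots r_1 = 4, r_2 = -2


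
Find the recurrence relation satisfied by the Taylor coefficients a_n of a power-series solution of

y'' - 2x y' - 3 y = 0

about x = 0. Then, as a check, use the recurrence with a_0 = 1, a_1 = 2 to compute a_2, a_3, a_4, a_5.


Substitute y = sum_n a_n x^n.
y''(x) has coefficient (n+2)(n+1) a_{n+2} at x^n;
-2 x y'(x) has coefficient -2 n a_n at x^n (shift);
-3 y(x) has coefficient -3 a_n at x^n.
Matching x^n: (n+2)(n+1) a_{n+2} + (-2n - 3) a_n = 0.
Thus a_{n+2} = (2n + 3) / ((n+1)(n+2)) * a_n.

Check with a_0 = 1, a_1 = 2 (apply the recurrence for n = 0, 1, 2, 3): a_0 = 1, a_1 = 2, a_2 = 3/2, a_3 = 5/3, a_4 = 7/8, a_5 = 3/4.

a_(n+2) = (2n + 3) / ((n+1)(n+2)) * a_n; check: a_0 = 1, a_1 = 2, a_2 = 3/2, a_3 = 5/3, a_4 = 7/8, a_5 = 3/4
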